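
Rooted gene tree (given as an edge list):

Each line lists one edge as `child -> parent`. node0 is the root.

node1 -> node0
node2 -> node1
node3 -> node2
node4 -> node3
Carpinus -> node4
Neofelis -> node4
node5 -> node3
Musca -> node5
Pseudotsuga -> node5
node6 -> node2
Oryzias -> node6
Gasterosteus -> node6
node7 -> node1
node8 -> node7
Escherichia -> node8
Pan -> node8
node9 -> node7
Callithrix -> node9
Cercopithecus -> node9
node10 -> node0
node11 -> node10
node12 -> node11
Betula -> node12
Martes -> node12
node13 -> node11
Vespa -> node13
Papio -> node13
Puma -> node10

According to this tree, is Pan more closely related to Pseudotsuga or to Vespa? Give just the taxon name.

The MRCA of Pan and Pseudotsuga subtends ((((Carpinus,Neofelis),(Musca,Pseudotsuga)),(Oryzias,Gasterosteus)),((Escherichia,Pan),(Callithrix,Cercopithecus))) (10 taxa).
The MRCA of Pan and Vespa is the root, subtending the entire tree (15 taxa).
The first is nested inside the second, so Pan shares a more recent common ancestor with Pseudotsuga.

Pseudotsuga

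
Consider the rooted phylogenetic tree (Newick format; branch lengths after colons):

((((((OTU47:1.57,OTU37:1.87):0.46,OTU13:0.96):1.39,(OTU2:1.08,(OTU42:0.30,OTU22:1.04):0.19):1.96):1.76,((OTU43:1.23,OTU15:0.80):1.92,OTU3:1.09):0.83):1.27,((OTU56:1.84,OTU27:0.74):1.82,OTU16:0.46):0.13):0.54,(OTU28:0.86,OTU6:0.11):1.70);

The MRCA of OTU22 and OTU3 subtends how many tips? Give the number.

The MRCA of OTU22 and OTU3 is the node subtending ((((OTU47,OTU37),OTU13),(OTU2,(OTU42,OTU22))),((OTU43,OTU15),OTU3)).
That clade contains 9 terminal taxa: OTU13, OTU15, OTU2, OTU22, OTU3, OTU37, OTU42, OTU43, OTU47.

9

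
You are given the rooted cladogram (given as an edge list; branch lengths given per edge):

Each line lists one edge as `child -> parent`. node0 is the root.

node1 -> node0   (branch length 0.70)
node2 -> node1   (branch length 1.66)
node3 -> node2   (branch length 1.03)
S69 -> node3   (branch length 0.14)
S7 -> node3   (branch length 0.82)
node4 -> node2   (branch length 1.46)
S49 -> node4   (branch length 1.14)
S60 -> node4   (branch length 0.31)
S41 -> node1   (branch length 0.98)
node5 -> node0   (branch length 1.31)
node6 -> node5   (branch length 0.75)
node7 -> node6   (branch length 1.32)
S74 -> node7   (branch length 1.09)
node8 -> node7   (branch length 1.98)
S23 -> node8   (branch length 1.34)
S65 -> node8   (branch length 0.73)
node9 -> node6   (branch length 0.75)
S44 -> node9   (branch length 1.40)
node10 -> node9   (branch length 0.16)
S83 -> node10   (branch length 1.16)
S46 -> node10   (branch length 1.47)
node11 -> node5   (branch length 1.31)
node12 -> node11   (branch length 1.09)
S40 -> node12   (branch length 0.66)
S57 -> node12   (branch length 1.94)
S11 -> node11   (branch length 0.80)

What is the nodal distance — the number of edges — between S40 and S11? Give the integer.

3

The MRCA of S40 and S11 is the node subtending ((S40,S57),S11).
From S40 up to that node: 2 branches. From S11 up to the same node: 1 branch. Total: 2 + 1 = 3.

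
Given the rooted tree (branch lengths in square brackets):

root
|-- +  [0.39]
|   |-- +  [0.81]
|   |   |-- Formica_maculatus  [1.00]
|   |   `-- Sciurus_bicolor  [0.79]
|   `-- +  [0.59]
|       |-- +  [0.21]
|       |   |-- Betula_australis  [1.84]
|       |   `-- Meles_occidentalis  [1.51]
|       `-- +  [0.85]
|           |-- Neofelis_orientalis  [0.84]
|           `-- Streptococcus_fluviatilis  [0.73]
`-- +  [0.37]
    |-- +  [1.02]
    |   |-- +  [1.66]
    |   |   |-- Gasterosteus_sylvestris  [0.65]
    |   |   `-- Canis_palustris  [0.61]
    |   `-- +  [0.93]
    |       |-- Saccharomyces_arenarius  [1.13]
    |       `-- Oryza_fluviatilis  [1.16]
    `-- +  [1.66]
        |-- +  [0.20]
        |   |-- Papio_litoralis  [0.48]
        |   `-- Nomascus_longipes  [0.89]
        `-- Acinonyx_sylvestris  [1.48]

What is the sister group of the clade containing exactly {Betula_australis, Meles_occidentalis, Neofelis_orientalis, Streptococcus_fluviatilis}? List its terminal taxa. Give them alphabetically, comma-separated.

The clade containing exactly {Betula_australis, Meles_occidentalis, Neofelis_orientalis, Streptococcus_fluviatilis} attaches to the tree at the node subtending ((Formica_maculatus,Sciurus_bicolor),((Betula_australis,Meles_occidentalis),(Neofelis_orientalis,Streptococcus_fluviatilis))).
The other lineage descending from that same node — the sister group — is (Formica_maculatus,Sciurus_bicolor); its 2 tips in alphabetical order are the answer.

Formica_maculatus, Sciurus_bicolor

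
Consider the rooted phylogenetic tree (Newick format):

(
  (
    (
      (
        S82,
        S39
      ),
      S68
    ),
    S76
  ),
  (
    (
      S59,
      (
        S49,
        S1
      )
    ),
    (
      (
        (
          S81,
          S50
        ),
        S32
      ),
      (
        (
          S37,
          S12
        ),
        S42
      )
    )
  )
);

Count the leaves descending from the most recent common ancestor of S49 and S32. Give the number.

9

The MRCA of S49 and S32 is the node subtending ((S59,(S49,S1)),(((S81,S50),S32),((S37,S12),S42))).
That clade contains 9 terminal taxa: S1, S12, S32, S37, S42, S49, S50, S59, S81.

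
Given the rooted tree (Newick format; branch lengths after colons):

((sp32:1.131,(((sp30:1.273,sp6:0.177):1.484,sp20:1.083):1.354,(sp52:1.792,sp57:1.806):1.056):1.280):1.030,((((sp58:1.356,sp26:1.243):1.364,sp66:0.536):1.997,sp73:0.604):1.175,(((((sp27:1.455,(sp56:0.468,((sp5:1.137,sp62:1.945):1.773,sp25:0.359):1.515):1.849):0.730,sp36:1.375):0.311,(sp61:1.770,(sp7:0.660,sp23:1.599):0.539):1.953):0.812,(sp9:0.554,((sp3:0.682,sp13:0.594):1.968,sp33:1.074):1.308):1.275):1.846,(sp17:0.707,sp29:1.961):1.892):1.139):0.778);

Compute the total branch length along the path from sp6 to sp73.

7.882

The path runs sp6 → … → MRCA → … → sp73; the MRCA is the root of the tree.
Branch lengths along that path: 0.177 + 1.484 + 1.354 + 1.280 + 1.030 + 0.778 + 1.175 + 0.604 = 7.882.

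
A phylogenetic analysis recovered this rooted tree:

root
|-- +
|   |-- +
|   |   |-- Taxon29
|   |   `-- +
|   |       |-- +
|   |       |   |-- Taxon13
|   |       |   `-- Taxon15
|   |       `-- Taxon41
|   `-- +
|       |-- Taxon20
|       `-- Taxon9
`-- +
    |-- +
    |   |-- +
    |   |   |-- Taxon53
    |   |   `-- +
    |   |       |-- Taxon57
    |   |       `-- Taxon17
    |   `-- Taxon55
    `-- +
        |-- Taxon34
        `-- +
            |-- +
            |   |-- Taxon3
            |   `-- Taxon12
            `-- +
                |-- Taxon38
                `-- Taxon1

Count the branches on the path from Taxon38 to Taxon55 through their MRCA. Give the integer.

6

The MRCA of Taxon38 and Taxon55 is the node subtending (((Taxon53,(Taxon57,Taxon17)),Taxon55),(Taxon34,((Taxon3,Taxon12),(Taxon38,Taxon1)))).
From Taxon38 up to that node: 4 branches. From Taxon55 up to the same node: 2 branches. Total: 4 + 2 = 6.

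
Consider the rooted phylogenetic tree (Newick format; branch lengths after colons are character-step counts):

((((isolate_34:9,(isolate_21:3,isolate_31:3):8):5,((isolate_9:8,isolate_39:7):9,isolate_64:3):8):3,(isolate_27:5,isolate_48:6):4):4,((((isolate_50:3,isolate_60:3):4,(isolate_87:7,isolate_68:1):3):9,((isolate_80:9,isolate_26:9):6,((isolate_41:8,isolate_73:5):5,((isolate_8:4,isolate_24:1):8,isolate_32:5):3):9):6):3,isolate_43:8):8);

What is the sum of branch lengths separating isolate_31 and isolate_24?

The path runs isolate_31 → … → MRCA → … → isolate_24; the MRCA is the root of the tree.
Branch lengths along that path: 3 + 8 + 5 + 3 + 4 + 8 + 3 + 6 + 9 + 3 + 8 + 1 = 61.

61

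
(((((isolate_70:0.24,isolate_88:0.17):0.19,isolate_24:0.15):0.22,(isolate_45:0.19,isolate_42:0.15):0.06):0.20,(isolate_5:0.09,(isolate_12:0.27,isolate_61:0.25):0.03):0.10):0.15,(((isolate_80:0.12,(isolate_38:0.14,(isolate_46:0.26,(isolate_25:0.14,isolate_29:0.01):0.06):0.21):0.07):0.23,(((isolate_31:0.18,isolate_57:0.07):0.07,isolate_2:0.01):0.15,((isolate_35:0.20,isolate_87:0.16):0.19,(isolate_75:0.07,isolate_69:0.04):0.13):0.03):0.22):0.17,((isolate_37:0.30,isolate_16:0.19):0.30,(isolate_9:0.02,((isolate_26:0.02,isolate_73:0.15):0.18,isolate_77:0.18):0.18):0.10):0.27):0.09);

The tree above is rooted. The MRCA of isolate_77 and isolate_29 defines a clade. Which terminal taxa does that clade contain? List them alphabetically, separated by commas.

Tracing isolate_77: it sits inside ((isolate_26,isolate_73),isolate_77).
Tracing isolate_29: it sits inside (isolate_25,isolate_29).
The smallest clade enclosing both is (((isolate_80,(isolate_38,(isolate_46,(isolate_25,isolate_29)))),(((isolate_31,isolate_57),isolate_2),((isolate_35,isolate_87),(isolate_75,isolate_69)))),((isolate_37,isolate_16),(isolate_9,((isolate_26,isolate_73),isolate_77)))); the answer is its 18 terminal taxa in alphabetical order.

isolate_16, isolate_2, isolate_25, isolate_26, isolate_29, isolate_31, isolate_35, isolate_37, isolate_38, isolate_46, isolate_57, isolate_69, isolate_73, isolate_75, isolate_77, isolate_80, isolate_87, isolate_9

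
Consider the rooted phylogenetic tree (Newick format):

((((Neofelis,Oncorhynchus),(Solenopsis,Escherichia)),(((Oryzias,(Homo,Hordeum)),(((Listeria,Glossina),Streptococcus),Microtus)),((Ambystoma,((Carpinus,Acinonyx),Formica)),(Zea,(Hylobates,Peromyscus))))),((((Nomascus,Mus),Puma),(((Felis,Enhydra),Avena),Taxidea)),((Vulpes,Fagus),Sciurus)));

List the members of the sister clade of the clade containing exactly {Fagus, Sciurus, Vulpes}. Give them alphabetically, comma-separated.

The clade containing exactly {Fagus, Sciurus, Vulpes} attaches to the tree at the node subtending ((((Nomascus,Mus),Puma),(((Felis,Enhydra),Avena),Taxidea)),((Vulpes,Fagus),Sciurus)).
The other lineage descending from that same node — the sister group — is (((Nomascus,Mus),Puma),(((Felis,Enhydra),Avena),Taxidea)); its 7 tips in alphabetical order are the answer.

Avena, Enhydra, Felis, Mus, Nomascus, Puma, Taxidea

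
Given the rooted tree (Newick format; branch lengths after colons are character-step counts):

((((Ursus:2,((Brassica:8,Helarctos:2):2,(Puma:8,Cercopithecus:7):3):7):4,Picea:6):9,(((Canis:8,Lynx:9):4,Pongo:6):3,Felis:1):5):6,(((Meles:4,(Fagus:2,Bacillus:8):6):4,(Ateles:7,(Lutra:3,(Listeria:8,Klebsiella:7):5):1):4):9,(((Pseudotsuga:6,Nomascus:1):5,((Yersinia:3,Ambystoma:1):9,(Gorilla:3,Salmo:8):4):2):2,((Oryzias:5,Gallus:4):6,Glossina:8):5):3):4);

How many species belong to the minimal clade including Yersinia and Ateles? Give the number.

The MRCA of Yersinia and Ateles is the node subtending (((Meles,(Fagus,Bacillus)),(Ateles,(Lutra,(Listeria,Klebsiella)))),(((Pseudotsuga,Nomascus),((Yersinia,Ambystoma),(Gorilla,Salmo))),((Oryzias,Gallus),Glossina))).
That clade contains 16 terminal taxa: Ambystoma, Ateles, Bacillus, Fagus, Gallus, Glossina, Gorilla, Klebsiella, Listeria, Lutra, Meles, Nomascus, Oryzias, Pseudotsuga, Salmo, Yersinia.

16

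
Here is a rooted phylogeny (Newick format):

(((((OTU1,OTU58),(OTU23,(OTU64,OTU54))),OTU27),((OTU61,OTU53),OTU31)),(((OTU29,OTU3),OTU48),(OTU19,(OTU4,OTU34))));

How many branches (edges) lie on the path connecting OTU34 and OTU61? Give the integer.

8

The MRCA of OTU34 and OTU61 is the root of the tree.
From OTU34 up to that node: 4 branches. From OTU61 up to the same node: 4 branches. Total: 4 + 4 = 8.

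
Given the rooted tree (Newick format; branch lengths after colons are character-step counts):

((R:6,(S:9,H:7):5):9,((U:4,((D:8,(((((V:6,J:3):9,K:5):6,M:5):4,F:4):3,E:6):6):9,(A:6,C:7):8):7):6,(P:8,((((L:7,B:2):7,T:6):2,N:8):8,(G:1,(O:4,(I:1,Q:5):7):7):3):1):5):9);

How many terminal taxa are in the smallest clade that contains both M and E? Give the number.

6

The MRCA of M and E is the node subtending (((((V,J),K),M),F),E).
That clade contains 6 terminal taxa: E, F, J, K, M, V.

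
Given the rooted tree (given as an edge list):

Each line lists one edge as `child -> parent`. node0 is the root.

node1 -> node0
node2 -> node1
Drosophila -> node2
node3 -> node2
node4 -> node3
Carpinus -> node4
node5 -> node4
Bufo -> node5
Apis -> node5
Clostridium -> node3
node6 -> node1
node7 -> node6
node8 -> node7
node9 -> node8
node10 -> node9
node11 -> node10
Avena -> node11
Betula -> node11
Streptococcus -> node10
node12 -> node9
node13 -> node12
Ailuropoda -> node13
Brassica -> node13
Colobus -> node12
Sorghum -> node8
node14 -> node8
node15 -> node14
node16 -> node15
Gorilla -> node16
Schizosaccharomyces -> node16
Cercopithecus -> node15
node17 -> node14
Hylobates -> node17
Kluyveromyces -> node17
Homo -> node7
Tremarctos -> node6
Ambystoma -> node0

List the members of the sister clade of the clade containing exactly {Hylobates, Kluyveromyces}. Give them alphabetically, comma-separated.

The clade containing exactly {Hylobates, Kluyveromyces} attaches to the tree at the node subtending (((Gorilla,Schizosaccharomyces),Cercopithecus),(Hylobates,Kluyveromyces)).
The other lineage descending from that same node — the sister group — is ((Gorilla,Schizosaccharomyces),Cercopithecus); its 3 tips in alphabetical order are the answer.

Cercopithecus, Gorilla, Schizosaccharomyces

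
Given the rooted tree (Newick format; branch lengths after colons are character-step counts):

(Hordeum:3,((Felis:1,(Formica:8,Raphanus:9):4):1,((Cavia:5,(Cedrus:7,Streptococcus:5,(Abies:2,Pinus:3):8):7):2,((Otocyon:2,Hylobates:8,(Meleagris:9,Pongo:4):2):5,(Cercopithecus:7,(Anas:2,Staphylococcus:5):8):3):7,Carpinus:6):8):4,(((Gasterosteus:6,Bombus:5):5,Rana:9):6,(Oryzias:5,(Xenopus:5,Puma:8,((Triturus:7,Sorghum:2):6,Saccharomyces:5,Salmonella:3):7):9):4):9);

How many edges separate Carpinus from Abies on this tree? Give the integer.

The MRCA of Carpinus and Abies is the node subtending ((Cavia,(Cedrus,Streptococcus,(Abies,Pinus))),((Otocyon,Hylobates,(Meleagris,Pongo)),(Cercopithecus,(Anas,Staphylococcus))),Carpinus).
From Carpinus up to that node: 1 branch. From Abies up to the same node: 4 branches. Total: 1 + 4 = 5.

5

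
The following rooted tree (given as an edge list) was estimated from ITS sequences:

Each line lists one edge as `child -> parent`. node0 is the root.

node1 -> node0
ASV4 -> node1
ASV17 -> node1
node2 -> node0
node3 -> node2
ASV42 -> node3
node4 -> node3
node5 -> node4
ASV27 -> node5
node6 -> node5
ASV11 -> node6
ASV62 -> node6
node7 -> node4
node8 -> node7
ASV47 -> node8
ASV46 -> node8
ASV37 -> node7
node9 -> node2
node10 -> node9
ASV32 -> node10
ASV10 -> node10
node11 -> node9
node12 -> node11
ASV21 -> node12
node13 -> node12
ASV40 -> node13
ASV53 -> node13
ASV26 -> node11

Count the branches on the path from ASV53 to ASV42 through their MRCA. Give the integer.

7

The MRCA of ASV53 and ASV42 is the node subtending ((ASV42,((ASV27,(ASV11,ASV62)),((ASV47,ASV46),ASV37))),((ASV32,ASV10),((ASV21,(ASV40,ASV53)),ASV26))).
From ASV53 up to that node: 5 branches. From ASV42 up to the same node: 2 branches. Total: 5 + 2 = 7.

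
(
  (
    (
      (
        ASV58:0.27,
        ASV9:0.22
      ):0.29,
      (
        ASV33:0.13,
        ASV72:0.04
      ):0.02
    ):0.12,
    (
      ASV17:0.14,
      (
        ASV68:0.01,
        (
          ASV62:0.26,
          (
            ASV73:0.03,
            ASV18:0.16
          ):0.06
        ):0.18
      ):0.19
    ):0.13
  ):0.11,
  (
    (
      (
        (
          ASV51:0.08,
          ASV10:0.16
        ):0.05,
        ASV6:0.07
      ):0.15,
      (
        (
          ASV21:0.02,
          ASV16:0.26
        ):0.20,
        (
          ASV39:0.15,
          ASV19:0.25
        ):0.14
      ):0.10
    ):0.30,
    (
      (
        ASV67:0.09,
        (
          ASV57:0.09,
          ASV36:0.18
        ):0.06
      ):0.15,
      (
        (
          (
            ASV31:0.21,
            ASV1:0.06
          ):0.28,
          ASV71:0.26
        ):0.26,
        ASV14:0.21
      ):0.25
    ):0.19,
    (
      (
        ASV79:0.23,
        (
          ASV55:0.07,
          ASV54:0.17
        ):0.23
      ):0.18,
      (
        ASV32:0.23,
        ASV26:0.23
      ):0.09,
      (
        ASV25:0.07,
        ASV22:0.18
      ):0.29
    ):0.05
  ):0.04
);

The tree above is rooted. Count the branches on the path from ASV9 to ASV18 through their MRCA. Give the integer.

8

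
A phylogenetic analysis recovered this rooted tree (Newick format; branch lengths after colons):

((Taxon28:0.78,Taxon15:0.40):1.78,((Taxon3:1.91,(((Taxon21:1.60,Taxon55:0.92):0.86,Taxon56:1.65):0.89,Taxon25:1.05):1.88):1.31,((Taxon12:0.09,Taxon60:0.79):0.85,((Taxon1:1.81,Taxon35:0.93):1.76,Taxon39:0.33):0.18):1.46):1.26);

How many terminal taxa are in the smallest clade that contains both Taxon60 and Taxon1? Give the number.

5

The MRCA of Taxon60 and Taxon1 is the node subtending ((Taxon12,Taxon60),((Taxon1,Taxon35),Taxon39)).
That clade contains 5 terminal taxa: Taxon1, Taxon12, Taxon35, Taxon39, Taxon60.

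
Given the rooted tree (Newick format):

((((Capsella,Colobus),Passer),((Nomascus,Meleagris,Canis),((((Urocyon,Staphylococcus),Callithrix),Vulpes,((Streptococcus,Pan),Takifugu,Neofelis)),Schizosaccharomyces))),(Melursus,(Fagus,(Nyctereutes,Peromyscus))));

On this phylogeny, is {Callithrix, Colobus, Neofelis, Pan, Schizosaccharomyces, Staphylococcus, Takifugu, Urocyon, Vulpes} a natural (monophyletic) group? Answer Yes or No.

The MRCA of the listed taxa subtends (((Capsella,Colobus),Passer),((Nomascus,Meleagris,Canis),((((Urocyon,Staphylococcus),Callithrix),Vulpes,((Streptococcus,Pan),Takifugu,Neofelis)),Schizosaccharomyces))).
That clade also contains Canis, Capsella, Meleagris, Nomascus, Passer, Streptococcus, which are not in the proposed group, so the group is not monophyletic.

No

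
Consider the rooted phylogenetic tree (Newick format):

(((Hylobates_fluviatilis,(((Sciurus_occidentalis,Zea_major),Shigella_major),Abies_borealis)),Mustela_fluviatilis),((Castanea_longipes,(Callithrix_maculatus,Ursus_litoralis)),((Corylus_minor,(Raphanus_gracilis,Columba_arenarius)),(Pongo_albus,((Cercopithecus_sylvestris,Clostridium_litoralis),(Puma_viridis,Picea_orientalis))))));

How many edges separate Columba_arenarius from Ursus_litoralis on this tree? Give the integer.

The MRCA of Columba_arenarius and Ursus_litoralis is the node subtending ((Castanea_longipes,(Callithrix_maculatus,Ursus_litoralis)),((Corylus_minor,(Raphanus_gracilis,Columba_arenarius)),(Pongo_albus,((Cercopithecus_sylvestris,Clostridium_litoralis),(Puma_viridis,Picea_orientalis))))).
From Columba_arenarius up to that node: 4 branches. From Ursus_litoralis up to the same node: 3 branches. Total: 4 + 3 = 7.

7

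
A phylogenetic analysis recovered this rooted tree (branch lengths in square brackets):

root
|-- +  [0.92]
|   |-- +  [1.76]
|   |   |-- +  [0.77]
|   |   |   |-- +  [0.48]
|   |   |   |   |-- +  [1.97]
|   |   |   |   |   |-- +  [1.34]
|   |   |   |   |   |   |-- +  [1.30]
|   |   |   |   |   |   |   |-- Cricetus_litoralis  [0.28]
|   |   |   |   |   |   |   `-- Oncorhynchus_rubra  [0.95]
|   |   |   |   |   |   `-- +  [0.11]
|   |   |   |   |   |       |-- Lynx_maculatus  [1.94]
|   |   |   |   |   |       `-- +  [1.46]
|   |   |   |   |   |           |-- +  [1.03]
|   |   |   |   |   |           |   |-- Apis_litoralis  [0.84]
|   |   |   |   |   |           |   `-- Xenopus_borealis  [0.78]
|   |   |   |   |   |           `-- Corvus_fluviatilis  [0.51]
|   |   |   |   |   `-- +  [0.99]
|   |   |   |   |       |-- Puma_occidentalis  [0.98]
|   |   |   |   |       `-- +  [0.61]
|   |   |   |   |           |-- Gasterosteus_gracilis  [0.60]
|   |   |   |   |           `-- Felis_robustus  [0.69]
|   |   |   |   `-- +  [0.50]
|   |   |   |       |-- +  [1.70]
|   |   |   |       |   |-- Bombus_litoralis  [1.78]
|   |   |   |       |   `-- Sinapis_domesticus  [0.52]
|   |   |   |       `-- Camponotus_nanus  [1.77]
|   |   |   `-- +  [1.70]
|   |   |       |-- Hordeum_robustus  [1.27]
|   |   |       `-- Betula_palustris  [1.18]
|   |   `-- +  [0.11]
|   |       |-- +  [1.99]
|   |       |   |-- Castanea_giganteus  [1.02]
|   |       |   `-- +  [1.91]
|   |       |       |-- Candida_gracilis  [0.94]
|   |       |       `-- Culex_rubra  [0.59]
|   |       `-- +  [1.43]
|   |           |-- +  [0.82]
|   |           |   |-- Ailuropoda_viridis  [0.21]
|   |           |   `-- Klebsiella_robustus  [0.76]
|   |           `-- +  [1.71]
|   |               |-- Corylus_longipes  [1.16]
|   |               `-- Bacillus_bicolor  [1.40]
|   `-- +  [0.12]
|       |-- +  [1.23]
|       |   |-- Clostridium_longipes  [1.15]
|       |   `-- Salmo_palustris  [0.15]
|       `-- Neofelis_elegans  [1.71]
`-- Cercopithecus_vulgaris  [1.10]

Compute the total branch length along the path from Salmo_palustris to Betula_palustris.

The path runs Salmo_palustris → … → MRCA → … → Betula_palustris; the MRCA is the node subtending (((((((Cricetus_litoralis,Oncorhynchus_rubra),(Lynx_maculatus,((Apis_litoralis,Xenopus_borealis),Corvus_fluviatilis))),(Puma_occidentalis,(Gasterosteus_gracilis,Felis_robustus))),((Bombus_litoralis,Sinapis_domesticus),Camponotus_nanus)),(Hordeum_robustus,Betula_palustris)),((Castanea_giganteus,(Candida_gracilis,Culex_rubra)),((Ailuropoda_viridis,Klebsiella_robustus),(Corylus_longipes,Bacillus_bicolor)))),((Clostridium_longipes,Salmo_palustris),Neofelis_elegans)).
Branch lengths along that path: 0.15 + 1.23 + 0.12 + 1.76 + 0.77 + 1.70 + 1.18 = 6.91.

6.91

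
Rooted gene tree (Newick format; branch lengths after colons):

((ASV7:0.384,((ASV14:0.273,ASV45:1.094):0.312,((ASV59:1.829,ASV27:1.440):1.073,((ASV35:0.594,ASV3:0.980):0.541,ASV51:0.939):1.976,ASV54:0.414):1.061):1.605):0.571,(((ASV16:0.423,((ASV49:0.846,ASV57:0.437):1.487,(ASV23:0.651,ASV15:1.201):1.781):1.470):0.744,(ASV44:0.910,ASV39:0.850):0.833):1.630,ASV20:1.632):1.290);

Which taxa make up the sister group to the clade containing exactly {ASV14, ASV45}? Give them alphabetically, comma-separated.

The clade containing exactly {ASV14, ASV45} attaches to the tree at the node subtending ((ASV14,ASV45),((ASV59,ASV27),((ASV35,ASV3),ASV51),ASV54)).
The other lineage descending from that same node — the sister group — is ((ASV59,ASV27),((ASV35,ASV3),ASV51),ASV54); its 6 tips in alphabetical order are the answer.

ASV27, ASV3, ASV35, ASV51, ASV54, ASV59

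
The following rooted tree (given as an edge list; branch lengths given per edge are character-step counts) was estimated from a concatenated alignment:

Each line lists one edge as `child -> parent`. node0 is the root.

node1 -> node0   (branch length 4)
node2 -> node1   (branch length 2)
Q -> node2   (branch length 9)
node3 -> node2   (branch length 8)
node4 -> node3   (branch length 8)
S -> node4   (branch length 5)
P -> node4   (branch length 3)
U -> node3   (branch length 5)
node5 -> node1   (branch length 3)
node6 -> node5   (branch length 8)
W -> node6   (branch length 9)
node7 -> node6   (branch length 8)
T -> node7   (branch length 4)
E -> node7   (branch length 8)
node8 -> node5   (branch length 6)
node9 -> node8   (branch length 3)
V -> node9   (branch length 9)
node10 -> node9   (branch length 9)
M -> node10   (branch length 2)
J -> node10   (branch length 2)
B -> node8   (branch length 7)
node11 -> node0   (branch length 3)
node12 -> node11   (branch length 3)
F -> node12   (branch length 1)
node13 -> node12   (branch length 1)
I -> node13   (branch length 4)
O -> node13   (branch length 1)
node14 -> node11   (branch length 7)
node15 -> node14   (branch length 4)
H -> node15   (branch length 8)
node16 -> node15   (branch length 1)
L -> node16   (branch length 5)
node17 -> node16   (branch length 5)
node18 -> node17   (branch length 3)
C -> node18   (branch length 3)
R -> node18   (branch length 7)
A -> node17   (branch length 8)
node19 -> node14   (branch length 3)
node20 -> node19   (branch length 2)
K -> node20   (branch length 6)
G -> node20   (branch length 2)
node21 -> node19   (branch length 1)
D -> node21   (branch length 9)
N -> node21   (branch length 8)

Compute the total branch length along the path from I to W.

The path runs I → … → MRCA → … → W; the MRCA is the root of the tree.
Branch lengths along that path: 4 + 1 + 3 + 3 + 4 + 3 + 8 + 9 = 35.

35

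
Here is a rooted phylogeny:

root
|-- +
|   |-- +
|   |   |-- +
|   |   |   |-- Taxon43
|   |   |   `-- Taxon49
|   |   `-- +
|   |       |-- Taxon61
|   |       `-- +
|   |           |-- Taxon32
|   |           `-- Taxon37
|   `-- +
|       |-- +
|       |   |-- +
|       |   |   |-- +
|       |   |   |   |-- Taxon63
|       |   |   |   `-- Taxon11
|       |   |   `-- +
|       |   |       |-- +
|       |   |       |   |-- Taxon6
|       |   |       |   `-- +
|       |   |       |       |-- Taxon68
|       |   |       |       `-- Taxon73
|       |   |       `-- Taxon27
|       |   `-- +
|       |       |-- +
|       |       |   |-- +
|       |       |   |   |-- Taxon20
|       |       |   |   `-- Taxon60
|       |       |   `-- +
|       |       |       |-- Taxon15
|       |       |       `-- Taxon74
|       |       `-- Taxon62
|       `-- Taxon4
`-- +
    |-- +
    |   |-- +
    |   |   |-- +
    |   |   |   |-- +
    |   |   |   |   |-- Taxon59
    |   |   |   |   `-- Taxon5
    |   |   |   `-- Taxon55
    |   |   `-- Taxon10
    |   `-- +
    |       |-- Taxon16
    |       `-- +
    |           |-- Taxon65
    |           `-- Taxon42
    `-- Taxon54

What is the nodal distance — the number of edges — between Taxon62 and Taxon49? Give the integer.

7

The MRCA of Taxon62 and Taxon49 is the node subtending (((Taxon43,Taxon49),(Taxon61,(Taxon32,Taxon37))),((((Taxon63,Taxon11),((Taxon6,(Taxon68,Taxon73)),Taxon27)),(((Taxon20,Taxon60),(Taxon15,Taxon74)),Taxon62)),Taxon4)).
From Taxon62 up to that node: 4 branches. From Taxon49 up to the same node: 3 branches. Total: 4 + 3 = 7.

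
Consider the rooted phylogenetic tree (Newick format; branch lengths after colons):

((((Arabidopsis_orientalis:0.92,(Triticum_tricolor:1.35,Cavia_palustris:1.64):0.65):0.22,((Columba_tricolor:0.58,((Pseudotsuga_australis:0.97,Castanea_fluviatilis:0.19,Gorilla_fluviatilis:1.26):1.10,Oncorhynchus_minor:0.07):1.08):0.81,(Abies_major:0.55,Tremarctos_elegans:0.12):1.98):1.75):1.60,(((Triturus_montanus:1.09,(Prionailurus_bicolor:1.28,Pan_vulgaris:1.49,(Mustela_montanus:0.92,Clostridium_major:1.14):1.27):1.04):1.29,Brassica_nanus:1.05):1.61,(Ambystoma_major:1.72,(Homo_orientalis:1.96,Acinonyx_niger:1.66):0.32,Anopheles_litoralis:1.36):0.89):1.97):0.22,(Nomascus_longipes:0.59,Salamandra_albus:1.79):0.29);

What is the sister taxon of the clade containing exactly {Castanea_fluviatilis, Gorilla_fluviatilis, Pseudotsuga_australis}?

Oncorhynchus_minor

The clade containing exactly {Castanea_fluviatilis, Gorilla_fluviatilis, Pseudotsuga_australis} attaches to the tree at the node subtending ((Pseudotsuga_australis,Castanea_fluviatilis,Gorilla_fluviatilis),Oncorhynchus_minor).
The other lineage descending from that same node — the sister group — is the single tip Oncorhynchus_minor.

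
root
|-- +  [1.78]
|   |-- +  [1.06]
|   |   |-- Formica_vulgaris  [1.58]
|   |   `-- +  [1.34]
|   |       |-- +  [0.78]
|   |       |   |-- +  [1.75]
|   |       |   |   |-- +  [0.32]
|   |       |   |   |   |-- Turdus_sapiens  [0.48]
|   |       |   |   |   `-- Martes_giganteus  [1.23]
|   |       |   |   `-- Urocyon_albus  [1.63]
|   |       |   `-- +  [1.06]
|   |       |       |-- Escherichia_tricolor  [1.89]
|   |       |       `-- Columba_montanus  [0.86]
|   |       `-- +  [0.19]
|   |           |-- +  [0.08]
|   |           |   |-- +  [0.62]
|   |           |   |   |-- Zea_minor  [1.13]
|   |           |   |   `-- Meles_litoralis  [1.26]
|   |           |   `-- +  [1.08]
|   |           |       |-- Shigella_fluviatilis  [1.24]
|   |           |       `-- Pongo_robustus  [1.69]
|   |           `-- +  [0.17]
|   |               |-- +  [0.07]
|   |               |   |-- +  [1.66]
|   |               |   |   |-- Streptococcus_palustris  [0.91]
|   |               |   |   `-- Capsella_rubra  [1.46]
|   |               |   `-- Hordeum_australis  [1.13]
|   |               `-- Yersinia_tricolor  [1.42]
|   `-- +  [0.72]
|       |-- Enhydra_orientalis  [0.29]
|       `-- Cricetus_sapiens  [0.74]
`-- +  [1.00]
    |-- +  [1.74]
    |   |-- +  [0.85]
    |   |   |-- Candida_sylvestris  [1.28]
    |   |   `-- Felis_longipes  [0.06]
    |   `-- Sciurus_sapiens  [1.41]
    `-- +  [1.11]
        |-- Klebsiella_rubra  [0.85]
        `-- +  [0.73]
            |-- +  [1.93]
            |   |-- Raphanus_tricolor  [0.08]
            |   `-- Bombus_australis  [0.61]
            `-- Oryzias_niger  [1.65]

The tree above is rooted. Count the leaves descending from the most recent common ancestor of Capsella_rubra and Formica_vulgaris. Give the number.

14

The MRCA of Capsella_rubra and Formica_vulgaris is the node subtending (Formica_vulgaris,((((Turdus_sapiens,Martes_giganteus),Urocyon_albus),(Escherichia_tricolor,Columba_montanus)),(((Zea_minor,Meles_litoralis),(Shigella_fluviatilis,Pongo_robustus)),(((Streptococcus_palustris,Capsella_rubra),Hordeum_australis),Yersinia_tricolor)))).
That clade contains 14 terminal taxa: Capsella_rubra, Columba_montanus, Escherichia_tricolor, Formica_vulgaris, Hordeum_australis, Martes_giganteus, Meles_litoralis, Pongo_robustus, Shigella_fluviatilis, Streptococcus_palustris, Turdus_sapiens, Urocyon_albus, Yersinia_tricolor, Zea_minor.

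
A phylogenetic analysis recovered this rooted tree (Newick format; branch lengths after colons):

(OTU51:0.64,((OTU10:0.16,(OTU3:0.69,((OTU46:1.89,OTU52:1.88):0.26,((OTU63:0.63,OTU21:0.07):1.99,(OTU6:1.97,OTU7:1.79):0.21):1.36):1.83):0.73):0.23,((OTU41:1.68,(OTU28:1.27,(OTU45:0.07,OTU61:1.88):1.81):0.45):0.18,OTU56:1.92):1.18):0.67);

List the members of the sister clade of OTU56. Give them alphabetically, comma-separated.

OTU28, OTU41, OTU45, OTU61

OTU56 attaches to the tree at the node subtending ((OTU41,(OTU28,(OTU45,OTU61))),OTU56).
The other lineage descending from that same node — the sister group — is (OTU41,(OTU28,(OTU45,OTU61))); its 4 tips in alphabetical order are the answer.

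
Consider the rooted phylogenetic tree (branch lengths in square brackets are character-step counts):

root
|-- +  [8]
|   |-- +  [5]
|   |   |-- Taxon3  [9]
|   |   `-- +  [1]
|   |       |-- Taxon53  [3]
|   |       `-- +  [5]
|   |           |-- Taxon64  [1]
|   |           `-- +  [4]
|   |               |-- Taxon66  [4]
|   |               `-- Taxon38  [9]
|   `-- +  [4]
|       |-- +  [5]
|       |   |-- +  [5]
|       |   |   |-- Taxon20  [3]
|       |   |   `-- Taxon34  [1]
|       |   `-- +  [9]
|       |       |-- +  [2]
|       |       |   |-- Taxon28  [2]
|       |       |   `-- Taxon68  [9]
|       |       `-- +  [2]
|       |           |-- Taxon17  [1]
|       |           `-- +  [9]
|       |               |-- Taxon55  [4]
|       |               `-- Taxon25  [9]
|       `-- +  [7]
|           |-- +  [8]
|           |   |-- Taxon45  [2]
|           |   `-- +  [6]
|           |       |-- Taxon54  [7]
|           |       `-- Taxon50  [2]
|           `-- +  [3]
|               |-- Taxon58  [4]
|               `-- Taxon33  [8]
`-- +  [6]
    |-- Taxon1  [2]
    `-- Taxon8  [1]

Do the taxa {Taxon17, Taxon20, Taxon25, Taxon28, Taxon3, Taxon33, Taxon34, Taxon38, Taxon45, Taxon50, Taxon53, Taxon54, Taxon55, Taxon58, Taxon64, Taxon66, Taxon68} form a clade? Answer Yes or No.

Yes

The most recent common ancestor of these taxa subtends ((Taxon3,(Taxon53,(Taxon64,(Taxon66,Taxon38)))),(((Taxon20,Taxon34),((Taxon28,Taxon68),(Taxon17,(Taxon55,Taxon25)))),((Taxon45,(Taxon54,Taxon50)),(Taxon58,Taxon33)))).
That clade has exactly 17 tips — every listed taxon and nothing else — so the group is monophyletic.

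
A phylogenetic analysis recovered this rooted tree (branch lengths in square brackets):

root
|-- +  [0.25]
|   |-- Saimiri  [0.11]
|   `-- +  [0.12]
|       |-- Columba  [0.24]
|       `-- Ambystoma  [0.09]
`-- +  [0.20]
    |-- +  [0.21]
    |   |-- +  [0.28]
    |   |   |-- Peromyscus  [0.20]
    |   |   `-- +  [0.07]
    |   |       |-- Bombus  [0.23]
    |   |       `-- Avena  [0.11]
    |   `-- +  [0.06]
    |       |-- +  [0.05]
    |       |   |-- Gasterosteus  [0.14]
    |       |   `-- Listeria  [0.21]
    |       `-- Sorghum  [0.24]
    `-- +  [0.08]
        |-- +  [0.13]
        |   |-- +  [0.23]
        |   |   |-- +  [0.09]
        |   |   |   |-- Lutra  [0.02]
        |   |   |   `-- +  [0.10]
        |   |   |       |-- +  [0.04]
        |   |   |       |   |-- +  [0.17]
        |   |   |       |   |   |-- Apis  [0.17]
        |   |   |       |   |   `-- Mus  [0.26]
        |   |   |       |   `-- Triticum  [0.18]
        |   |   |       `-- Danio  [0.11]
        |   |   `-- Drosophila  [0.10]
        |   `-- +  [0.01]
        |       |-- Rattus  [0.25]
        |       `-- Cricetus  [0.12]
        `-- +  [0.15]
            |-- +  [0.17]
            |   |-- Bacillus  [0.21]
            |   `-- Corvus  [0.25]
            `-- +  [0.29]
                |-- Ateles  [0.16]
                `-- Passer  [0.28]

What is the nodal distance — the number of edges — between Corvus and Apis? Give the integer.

10

The MRCA of Corvus and Apis is the node subtending ((((Lutra,(((Apis,Mus),Triticum),Danio)),Drosophila),(Rattus,Cricetus)),((Bacillus,Corvus),(Ateles,Passer))).
From Corvus up to that node: 3 branches. From Apis up to the same node: 7 branches. Total: 3 + 7 = 10.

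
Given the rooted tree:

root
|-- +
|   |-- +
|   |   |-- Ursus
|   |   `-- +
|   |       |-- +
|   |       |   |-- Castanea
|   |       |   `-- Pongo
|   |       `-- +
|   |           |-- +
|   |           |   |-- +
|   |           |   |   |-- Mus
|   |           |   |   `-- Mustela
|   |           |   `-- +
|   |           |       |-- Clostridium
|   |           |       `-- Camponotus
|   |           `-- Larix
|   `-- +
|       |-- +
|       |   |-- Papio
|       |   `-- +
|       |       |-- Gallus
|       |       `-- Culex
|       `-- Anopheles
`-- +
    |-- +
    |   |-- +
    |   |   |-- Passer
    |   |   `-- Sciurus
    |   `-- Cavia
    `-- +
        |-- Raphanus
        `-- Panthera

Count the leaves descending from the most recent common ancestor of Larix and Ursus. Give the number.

8

The MRCA of Larix and Ursus is the node subtending (Ursus,((Castanea,Pongo),(((Mus,Mustela),(Clostridium,Camponotus)),Larix))).
That clade contains 8 terminal taxa: Camponotus, Castanea, Clostridium, Larix, Mus, Mustela, Pongo, Ursus.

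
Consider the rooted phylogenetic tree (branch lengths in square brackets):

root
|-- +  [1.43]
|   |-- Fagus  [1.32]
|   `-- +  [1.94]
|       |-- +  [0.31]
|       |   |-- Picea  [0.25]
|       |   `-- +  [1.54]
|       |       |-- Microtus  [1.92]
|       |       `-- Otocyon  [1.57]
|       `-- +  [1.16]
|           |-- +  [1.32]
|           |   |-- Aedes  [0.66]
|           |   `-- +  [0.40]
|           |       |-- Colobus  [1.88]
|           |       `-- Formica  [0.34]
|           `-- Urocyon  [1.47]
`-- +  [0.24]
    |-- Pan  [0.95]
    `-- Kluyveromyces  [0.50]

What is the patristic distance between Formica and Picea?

The path runs Formica → … → MRCA → … → Picea; the MRCA is the node subtending ((Picea,(Microtus,Otocyon)),((Aedes,(Colobus,Formica)),Urocyon)).
Branch lengths along that path: 0.34 + 0.40 + 1.32 + 1.16 + 0.31 + 0.25 = 3.78.

3.78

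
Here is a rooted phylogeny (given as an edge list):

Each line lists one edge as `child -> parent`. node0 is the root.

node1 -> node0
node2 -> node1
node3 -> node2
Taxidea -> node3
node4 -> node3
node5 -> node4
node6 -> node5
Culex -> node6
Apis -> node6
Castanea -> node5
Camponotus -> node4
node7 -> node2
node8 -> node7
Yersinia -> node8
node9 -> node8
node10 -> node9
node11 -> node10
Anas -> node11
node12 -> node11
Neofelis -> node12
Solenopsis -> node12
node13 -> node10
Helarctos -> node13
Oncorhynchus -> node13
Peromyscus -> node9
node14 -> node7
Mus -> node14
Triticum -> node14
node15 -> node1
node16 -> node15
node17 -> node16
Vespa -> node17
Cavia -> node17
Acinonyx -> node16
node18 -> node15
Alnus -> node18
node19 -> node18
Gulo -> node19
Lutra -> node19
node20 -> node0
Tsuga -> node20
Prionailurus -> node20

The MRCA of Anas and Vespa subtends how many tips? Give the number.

20

The MRCA of Anas and Vespa is the node subtending (((Taxidea,(((Culex,Apis),Castanea),Camponotus)),((Yersinia,(((Anas,(Neofelis,Solenopsis)),(Helarctos,Oncorhynchus)),Peromyscus)),(Mus,Triticum))),(((Vespa,Cavia),Acinonyx),(Alnus,(Gulo,Lutra)))).
That clade contains 20 terminal taxa: Acinonyx, Alnus, Anas, Apis, Camponotus, Castanea, Cavia, Culex, Gulo, Helarctos, Lutra, Mus, Neofelis, Oncorhynchus, Peromyscus, Solenopsis, Taxidea, Triticum, Vespa, Yersinia.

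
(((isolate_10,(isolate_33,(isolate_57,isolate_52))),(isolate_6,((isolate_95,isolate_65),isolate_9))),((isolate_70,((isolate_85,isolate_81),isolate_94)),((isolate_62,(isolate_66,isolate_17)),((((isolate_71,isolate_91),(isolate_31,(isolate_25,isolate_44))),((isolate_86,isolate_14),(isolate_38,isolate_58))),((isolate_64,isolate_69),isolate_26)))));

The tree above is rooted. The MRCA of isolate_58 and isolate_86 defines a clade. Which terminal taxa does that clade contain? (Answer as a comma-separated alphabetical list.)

Tracing isolate_58: it sits inside (isolate_38,isolate_58).
Tracing isolate_86: it sits inside (isolate_86,isolate_14).
The smallest clade enclosing both is ((isolate_86,isolate_14),(isolate_38,isolate_58)); the answer is its 4 terminal taxa in alphabetical order.

isolate_14, isolate_38, isolate_58, isolate_86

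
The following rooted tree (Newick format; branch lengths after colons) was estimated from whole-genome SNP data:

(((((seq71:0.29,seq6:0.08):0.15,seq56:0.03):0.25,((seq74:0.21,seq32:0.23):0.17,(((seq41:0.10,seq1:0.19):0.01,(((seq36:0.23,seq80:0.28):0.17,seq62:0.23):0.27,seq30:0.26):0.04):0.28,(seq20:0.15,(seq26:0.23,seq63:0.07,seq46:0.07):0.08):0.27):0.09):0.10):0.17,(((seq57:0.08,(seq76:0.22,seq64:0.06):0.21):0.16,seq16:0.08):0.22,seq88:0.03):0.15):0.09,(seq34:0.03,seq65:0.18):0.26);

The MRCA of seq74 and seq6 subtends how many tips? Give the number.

15

The MRCA of seq74 and seq6 is the node subtending (((seq71,seq6),seq56),((seq74,seq32),(((seq41,seq1),(((seq36,seq80),seq62),seq30)),(seq20,(seq26,seq63,seq46))))).
That clade contains 15 terminal taxa: seq1, seq20, seq26, seq30, seq32, seq36, seq41, seq46, seq56, seq6, seq62, seq63, seq71, seq74, seq80.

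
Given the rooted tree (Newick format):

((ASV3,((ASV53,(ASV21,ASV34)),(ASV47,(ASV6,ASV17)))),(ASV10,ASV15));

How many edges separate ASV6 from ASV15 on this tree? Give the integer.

The MRCA of ASV6 and ASV15 is the root of the tree.
From ASV6 up to that node: 5 branches. From ASV15 up to the same node: 2 branches. Total: 5 + 2 = 7.

7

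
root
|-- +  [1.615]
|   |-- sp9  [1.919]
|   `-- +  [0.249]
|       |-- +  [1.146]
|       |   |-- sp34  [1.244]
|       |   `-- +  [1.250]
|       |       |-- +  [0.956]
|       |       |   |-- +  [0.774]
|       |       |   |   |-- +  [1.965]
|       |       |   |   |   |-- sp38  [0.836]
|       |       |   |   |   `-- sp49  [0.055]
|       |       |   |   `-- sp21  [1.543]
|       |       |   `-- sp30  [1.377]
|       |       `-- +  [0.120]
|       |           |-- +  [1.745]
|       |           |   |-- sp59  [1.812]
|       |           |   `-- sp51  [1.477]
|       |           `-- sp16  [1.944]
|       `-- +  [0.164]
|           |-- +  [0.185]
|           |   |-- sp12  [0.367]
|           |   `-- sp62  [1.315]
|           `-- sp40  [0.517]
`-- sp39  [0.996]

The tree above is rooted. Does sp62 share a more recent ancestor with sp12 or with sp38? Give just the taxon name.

The MRCA of sp62 and sp12 subtends (sp12,sp62) (2 taxa).
The MRCA of sp62 and sp38 subtends ((sp34,((((sp38,sp49),sp21),sp30),((sp59,sp51),sp16))),((sp12,sp62),sp40)) (11 taxa).
The first is nested inside the second, so sp62 shares a more recent common ancestor with sp12.

sp12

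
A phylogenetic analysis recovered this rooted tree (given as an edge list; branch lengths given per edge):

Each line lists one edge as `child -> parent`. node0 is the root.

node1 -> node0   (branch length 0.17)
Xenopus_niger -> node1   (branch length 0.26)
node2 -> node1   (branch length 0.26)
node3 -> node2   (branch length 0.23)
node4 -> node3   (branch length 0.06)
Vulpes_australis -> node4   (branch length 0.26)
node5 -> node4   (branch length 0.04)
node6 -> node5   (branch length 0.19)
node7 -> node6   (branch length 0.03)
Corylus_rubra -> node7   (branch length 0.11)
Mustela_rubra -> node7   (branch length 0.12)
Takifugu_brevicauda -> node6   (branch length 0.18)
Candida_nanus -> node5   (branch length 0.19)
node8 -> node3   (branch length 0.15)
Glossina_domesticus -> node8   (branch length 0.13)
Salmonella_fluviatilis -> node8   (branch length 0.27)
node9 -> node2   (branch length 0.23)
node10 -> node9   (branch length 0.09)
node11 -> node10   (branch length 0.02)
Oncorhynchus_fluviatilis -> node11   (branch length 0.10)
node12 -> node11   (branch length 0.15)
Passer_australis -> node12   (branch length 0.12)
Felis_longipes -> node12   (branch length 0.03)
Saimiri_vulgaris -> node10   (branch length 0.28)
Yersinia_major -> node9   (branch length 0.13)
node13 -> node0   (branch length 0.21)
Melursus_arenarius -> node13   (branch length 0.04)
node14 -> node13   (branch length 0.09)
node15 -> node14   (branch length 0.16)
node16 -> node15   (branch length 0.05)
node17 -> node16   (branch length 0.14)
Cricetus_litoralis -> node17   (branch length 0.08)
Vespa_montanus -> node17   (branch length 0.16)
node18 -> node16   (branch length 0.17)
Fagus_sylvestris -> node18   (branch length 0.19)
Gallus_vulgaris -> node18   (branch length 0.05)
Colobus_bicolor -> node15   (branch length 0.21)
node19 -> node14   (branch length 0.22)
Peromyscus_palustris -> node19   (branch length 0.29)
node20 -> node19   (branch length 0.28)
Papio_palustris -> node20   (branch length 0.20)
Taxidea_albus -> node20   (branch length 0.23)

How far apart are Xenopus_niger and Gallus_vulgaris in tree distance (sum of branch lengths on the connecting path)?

The path runs Xenopus_niger → … → MRCA → … → Gallus_vulgaris; the MRCA is the root of the tree.
Branch lengths along that path: 0.26 + 0.17 + 0.21 + 0.09 + 0.16 + 0.05 + 0.17 + 0.05 = 1.16.

1.16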